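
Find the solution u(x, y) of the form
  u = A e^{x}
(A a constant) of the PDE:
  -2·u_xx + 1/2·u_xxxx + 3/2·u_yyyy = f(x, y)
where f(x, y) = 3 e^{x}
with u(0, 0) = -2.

Substitute the ansatz u = A e^{x} into the left-hand side.
Derivatives of the ansatz:
  u_xx = A e^{x}
  u_xxxx = A e^{x}
  u_yyyy = 0
Term by term:
  -2·u_xx = - 2 A e^{x}
  1/2·u_xxxx = \frac{A e^{x}}{2}
  3/2·u_yyyy = 0
So the left-hand side equals
  - \frac{3 A e^{x}}{2}
This must equal f(x, y) = 3 e^{x} identically.
Matching coefficients of the independent functions:
  [e^{x}]:  - \frac{3 A}{2} = 3
Solving: A = -2.
Check against the point condition:
  u(0, 0) = -2  ⟹  A = -2  ✓
Hence u(x, y) = - 2 e^{x}.

Answer: u(x, y) = - 2 e^{x}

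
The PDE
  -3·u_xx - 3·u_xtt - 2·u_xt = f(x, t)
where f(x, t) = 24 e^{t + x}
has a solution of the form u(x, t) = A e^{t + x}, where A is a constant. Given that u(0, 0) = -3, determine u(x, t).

Substitute the ansatz u = A e^{t + x} into the left-hand side.
Derivatives of the ansatz:
  u_xx = A e^{t} e^{x}
  u_xtt = A e^{t} e^{x}
  u_xt = A e^{t} e^{x}
Term by term:
  -3·u_xx = - 3 A e^{t} e^{x}
  -3·u_xtt = - 3 A e^{t} e^{x}
  -2·u_xt = - 2 A e^{t} e^{x}
So the left-hand side equals
  - 8 A e^{t} e^{x}
This must equal f(x, t) identically; expanded, f = 24 e^{t} e^{x}.
Matching coefficients of the independent functions:
  [e^{t} e^{x}]:  - 8 A = 24
Solving: A = -3.
Check against the point condition:
  u(0, 0) = -3  ⟹  A = -3  ✓
Hence u(x, t) = - 3 e^{t + x}.

Answer: u(x, t) = - 3 e^{t + x}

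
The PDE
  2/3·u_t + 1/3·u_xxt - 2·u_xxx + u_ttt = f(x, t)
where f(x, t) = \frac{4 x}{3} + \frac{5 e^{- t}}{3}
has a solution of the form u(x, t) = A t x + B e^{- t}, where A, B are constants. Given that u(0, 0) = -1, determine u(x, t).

Answer: u(x, t) = 2 t x - e^{- t}

Derivation:
Substitute the ansatz u = A t x + B e^{- t} into the left-hand side.
Derivatives of the ansatz:
  u_t = A x - B e^{- t}
  u_xxt = 0
  u_xxx = 0
  u_ttt = - B e^{- t}
Term by term:
  2/3·u_t = \frac{2 A x}{3} - \frac{2 B e^{- t}}{3}
  1/3·u_xxt = 0
  -2·u_xxx = 0
  u_ttt = - B e^{- t}
So the left-hand side equals
  \frac{2 A x}{3} - \frac{5 B e^{- t}}{3}
This must equal f(x, t) = \frac{4 x}{3} + \frac{5 e^{- t}}{3} identically.
Matching coefficients of the independent functions:
  [x]:  \frac{2 A}{3} = \frac{4}{3}
  [e^{- t}]:  - \frac{5 B}{3} = \frac{5}{3}
Solving: A = 2, B = -1.
Check against the point condition:
  u(0, 0) = -1  ⟹  B = -1  ✓
Hence u(x, t) = 2 t x - e^{- t}.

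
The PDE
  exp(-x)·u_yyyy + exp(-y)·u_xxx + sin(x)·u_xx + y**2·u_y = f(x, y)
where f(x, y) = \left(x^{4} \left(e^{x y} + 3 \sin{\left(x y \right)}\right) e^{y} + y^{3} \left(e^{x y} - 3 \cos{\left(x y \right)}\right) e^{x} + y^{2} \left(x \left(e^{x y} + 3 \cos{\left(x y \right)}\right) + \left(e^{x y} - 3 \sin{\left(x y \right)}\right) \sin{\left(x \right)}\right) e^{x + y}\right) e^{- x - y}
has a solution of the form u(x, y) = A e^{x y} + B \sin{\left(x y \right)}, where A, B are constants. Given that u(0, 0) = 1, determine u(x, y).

Answer: u(x, y) = e^{x y} + 3 \sin{\left(x y \right)}

Derivation:
Substitute the ansatz u = A e^{x y} + B \sin{\left(x y \right)} into the left-hand side.
Derivatives of the ansatz:
  u_yyyy = A x^{4} e^{x y} + B x^{4} \sin{\left(x y \right)}
  u_xxx = A y^{3} e^{x y} - B y^{3} \cos{\left(x y \right)}
  u_xx = A y^{2} e^{x y} - B y^{2} \sin{\left(x y \right)}
  u_y = A x e^{x y} + B x \cos{\left(x y \right)}
Term by term:
  exp(-x)·u_yyyy = A x^{4} e^{- x} e^{x y} + B x^{4} e^{- x} \sin{\left(x y \right)}
  exp(-y)·u_xxx = A y^{3} e^{- y} e^{x y} - B y^{3} e^{- y} \cos{\left(x y \right)}
  sin(x)·u_xx = A y^{2} e^{x y} \sin{\left(x \right)} - B y^{2} \sin{\left(x \right)} \sin{\left(x y \right)}
  y**2·u_y = A x y^{2} e^{x y} + B x y^{2} \cos{\left(x y \right)}
So the left-hand side equals
  A x^{4} e^{- x} e^{x y} + A x y^{2} e^{x y} + A y^{3} e^{- y} e^{x y} + A y^{2} e^{x y} \sin{\left(x \right)} + B x^{4} e^{- x} \sin{\left(x y \right)} + B x y^{2} \cos{\left(x y \right)} - B y^{3} e^{- y} \cos{\left(x y \right)} - B y^{2} \sin{\left(x \right)} \sin{\left(x y \right)}
This must equal f(x, y) identically; expanded, f = x^{4} e^{- x} e^{x y} + 3 x^{4} e^{- x} \sin{\left(x y \right)} + x y^{2} e^{x y} + 3 x y^{2} \cos{\left(x y \right)} + y^{3} e^{- y} e^{x y} - 3 y^{3} e^{- y} \cos{\left(x y \right)} + y^{2} e^{x y} \sin{\left(x \right)} - 3 y^{2} \sin{\left(x \right)} \sin{\left(x y \right)}.
Matching coefficients of the independent functions:
  [x y^{2} e^{x y}, x^{4} e^{- x} e^{x y}, y^{2} e^{x y} \sin{\left(x \right)}, y^{3} e^{- y} e^{x y}]:  A = 1
  [x y^{2} \cos{\left(x y \right)}, x^{4} e^{- x} \sin{\left(x y \right)}]:  B = 3
  [y^{2} \sin{\left(x \right)} \sin{\left(x y \right)}, y^{3} e^{- y} \cos{\left(x y \right)}]:  - B = -3
Solving: A = 1, B = 3.
Check against the point condition:
  u(0, 0) = 1  ⟹  A = 1  ✓
Hence u(x, y) = e^{x y} + 3 \sin{\left(x y \right)}.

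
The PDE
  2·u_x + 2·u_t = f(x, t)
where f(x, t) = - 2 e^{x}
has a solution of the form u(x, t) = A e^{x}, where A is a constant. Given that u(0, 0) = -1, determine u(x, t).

Substitute the ansatz u = A e^{x} into the left-hand side.
Derivatives of the ansatz:
  u_x = A e^{x}
  u_t = 0
Term by term:
  2·u_x = 2 A e^{x}
  2·u_t = 0
So the left-hand side equals
  2 A e^{x}
This must equal f(x, t) = - 2 e^{x} identically.
Matching coefficients of the independent functions:
  [e^{x}]:  2 A = -2
Solving: A = -1.
Check against the point condition:
  u(0, 0) = -1  ⟹  A = -1  ✓
Hence u(x, t) = - e^{x}.

Answer: u(x, t) = - e^{x}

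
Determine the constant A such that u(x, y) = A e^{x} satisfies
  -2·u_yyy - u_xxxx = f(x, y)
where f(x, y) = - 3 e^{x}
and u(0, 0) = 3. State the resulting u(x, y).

Substitute the ansatz u = A e^{x} into the left-hand side.
Derivatives of the ansatz:
  u_yyy = 0
  u_xxxx = A e^{x}
Term by term:
  -2·u_yyy = 0
  -u_xxxx = - A e^{x}
So the left-hand side equals
  - A e^{x}
This must equal f(x, y) = - 3 e^{x} identically.
Matching coefficients of the independent functions:
  [e^{x}]:  - A = -3
Solving: A = 3.
Check against the point condition:
  u(0, 0) = 3  ⟹  A = 3  ✓
Hence u(x, y) = 3 e^{x}.

Answer: u(x, y) = 3 e^{x}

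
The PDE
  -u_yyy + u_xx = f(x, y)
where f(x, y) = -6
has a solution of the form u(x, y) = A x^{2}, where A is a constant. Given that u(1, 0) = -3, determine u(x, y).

Substitute the ansatz u = A x^{2} into the left-hand side.
Derivatives of the ansatz:
  u_yyy = 0
  u_xx = 2 A
Term by term:
  -u_yyy = 0
  u_xx = 2 A
So the left-hand side equals
  2 A
This must equal f(x, y) = -6 identically.
Matching coefficients of the independent functions:
  [constant term]:  2 A = -6
Solving: A = -3.
Check against the point condition:
  u(1, 0) = -3  ⟹  A = -3  ✓
Hence u(x, y) = - 3 x^{2}.

Answer: u(x, y) = - 3 x^{2}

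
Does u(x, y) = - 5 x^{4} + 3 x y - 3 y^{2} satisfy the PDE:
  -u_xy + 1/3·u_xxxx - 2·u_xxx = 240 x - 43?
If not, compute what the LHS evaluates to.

Evaluate each term of the left-hand side for u = - 5 x^{4} + 3 x y - 3 y^{2}.
Derivatives:
  u_xy = 3
  u_xxxx = -120
  u_xxx = - 120 x
Terms:
  -u_xy = -3
  1/3·u_xxxx = -40
  -2·u_xxx = 240 x
Sum: LHS = 240 x - 43
This is exactly the given right-hand side, so u is a solution.

Answer: Yes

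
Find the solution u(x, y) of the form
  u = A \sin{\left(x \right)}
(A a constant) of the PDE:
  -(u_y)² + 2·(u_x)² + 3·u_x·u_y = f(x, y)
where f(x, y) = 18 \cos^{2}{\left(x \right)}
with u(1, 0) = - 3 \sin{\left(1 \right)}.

Answer: u(x, y) = - 3 \sin{\left(x \right)}

Derivation:
Substitute the ansatz u = A \sin{\left(x \right)} into the left-hand side.
Derivatives of the ansatz:
  u_y = 0
  u_x = A \cos{\left(x \right)}
Term by term:
  -(u_y)² = 0
  2·(u_x)² = 2 A^{2} \cos^{2}{\left(x \right)}
  3·u_x·u_y = 0
So the left-hand side equals
  2 A^{2} \cos^{2}{\left(x \right)}
This must equal f(x, y) = 18 \cos^{2}{\left(x \right)} identically.
Matching coefficients of the independent functions:
  [\cos^{2}{\left(x \right)}]:  2 A^{2} = 18
These equations allow (A) = (-3) or (3).
Impose the point condition(s):
  u(1, 0) = - 3 \sin{\left(1 \right)}  ⟹  A \sin{\left(1 \right)} = - 3 \sin{\left(1 \right)}
Only A = -3 satisfies everything.
Hence u(x, y) = - 3 \sin{\left(x \right)}.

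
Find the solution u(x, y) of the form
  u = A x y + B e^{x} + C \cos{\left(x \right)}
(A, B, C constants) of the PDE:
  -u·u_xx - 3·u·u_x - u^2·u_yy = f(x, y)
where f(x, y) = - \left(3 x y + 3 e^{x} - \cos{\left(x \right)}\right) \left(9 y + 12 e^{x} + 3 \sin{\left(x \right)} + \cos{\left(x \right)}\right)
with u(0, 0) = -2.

Substitute the ansatz u = A x y + B e^{x} + C \cos{\left(x \right)} into the left-hand side.
Derivatives of the ansatz:
  u_xx = B e^{x} - C \cos{\left(x \right)}
  u_x = A y + B e^{x} - C \sin{\left(x \right)}
  u_yy = 0
Term by term:
  -u·u_xx = - A B x y e^{x} + A C x y \cos{\left(x \right)} - B^{2} e^{2 x} + C^{2} \cos^{2}{\left(x \right)}
  -3·u·u_x = - 3 A^{2} x y^{2} - 3 A B x y e^{x} - 3 A B y e^{x} + 3 A C x y \sin{\left(x \right)} - 3 A C y \cos{\left(x \right)} - 3 B^{2} e^{2 x} + 3 B C e^{x} \sin{\left(x \right)} - 3 B C e^{x} \cos{\left(x \right)} + 3 C^{2} \sin{\left(x \right)} \cos{\left(x \right)}
  -u^2·u_yy = 0
So the left-hand side equals
  - 3 A^{2} x y^{2} - 4 A B x y e^{x} - 3 A B y e^{x} + 3 A C x y \sin{\left(x \right)} + A C x y \cos{\left(x \right)} - 3 A C y \cos{\left(x \right)} - 4 B^{2} e^{2 x} + 3 B C e^{x} \sin{\left(x \right)} - 3 B C e^{x} \cos{\left(x \right)} + 3 C^{2} \sin{\left(x \right)} \cos{\left(x \right)} + C^{2} \cos^{2}{\left(x \right)}
This must equal f(x, y) identically; expanded, f = - 27 x y^{2} - 36 x y e^{x} - 9 x y \sin{\left(x \right)} - 3 x y \cos{\left(x \right)} - 27 y e^{x} + 9 y \cos{\left(x \right)} - 36 e^{2 x} - 9 e^{x} \sin{\left(x \right)} + 9 e^{x} \cos{\left(x \right)} + 3 \sin{\left(x \right)} \cos{\left(x \right)} + \cos^{2}{\left(x \right)}.
Matching coefficients of the independent functions:
  [x y^{2}]:  - 3 A^{2} = -27
  [y e^{x}]:  - 3 A B = -27
  [y \cos{\left(x \right)}]:  - 3 A C = 9
  [e^{x} \sin{\left(x \right)}]:  3 B C = -9
  [e^{x} \cos{\left(x \right)}]:  - 3 B C = 9
  [\sin{\left(x \right)} \cos{\left(x \right)}]:  3 C^{2} = 3
  [x y e^{x}]:  - 4 A B = -36
  [x y \sin{\left(x \right)}]:  3 A C = -9
  [x y \cos{\left(x \right)}]:  A C = -3
  [e^{2 x}]:  - 4 B^{2} = -36
  [\cos^{2}{\left(x \right)}]:  C^{2} = 1
These equations allow (A, B, C) = (-3, -3, 1) or (3, 3, -1).
Impose the point condition(s):
  u(0, 0) = -2  ⟹  B + C = -2
Only A = -3, B = -3, C = 1 satisfies everything.
Hence u(x, y) = - 3 x y - 3 e^{x} + \cos{\left(x \right)}.

Answer: u(x, y) = - 3 x y - 3 e^{x} + \cos{\left(x \right)}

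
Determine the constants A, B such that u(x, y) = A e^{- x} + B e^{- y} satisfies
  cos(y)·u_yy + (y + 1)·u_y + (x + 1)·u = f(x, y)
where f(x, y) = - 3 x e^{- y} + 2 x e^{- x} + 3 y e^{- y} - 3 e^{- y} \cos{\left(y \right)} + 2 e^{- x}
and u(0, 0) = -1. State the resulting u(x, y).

Substitute the ansatz u = A e^{- x} + B e^{- y} into the left-hand side.
Derivatives of the ansatz:
  u_yy = B e^{- y}
  u_y = - B e^{- y}
Term by term:
  cos(y)·u_yy = B e^{- y} \cos{\left(y \right)}
  (y + 1)·u_y = - B y e^{- y} - B e^{- y}
  (x + 1)·u = A x e^{- x} + A e^{- x} + B x e^{- y} + B e^{- y}
So the left-hand side equals
  A x e^{- x} + A e^{- x} + B x e^{- y} - B y e^{- y} + B e^{- y} \cos{\left(y \right)}
This must equal f(x, y) = - 3 x e^{- y} + 2 x e^{- x} + 3 y e^{- y} - 3 e^{- y} \cos{\left(y \right)} + 2 e^{- x} identically.
Matching coefficients of the independent functions:
  [x e^{- x}, e^{- x}]:  A = 2
  [x e^{- y}, e^{- y} \cos{\left(y \right)}]:  B = -3
  [y e^{- y}]:  - B = 3
Solving: A = 2, B = -3.
Check against the point condition:
  u(0, 0) = -1  ⟹  A + B = -1  ✓
Hence u(x, y) = - 3 e^{- y} + 2 e^{- x}.

Answer: u(x, y) = - 3 e^{- y} + 2 e^{- x}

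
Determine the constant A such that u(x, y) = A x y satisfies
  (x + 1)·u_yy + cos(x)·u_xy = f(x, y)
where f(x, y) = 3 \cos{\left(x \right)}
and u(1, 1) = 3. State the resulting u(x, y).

Substitute the ansatz u = A x y into the left-hand side.
Derivatives of the ansatz:
  u_yy = 0
  u_xy = A
Term by term:
  (x + 1)·u_yy = 0
  cos(x)·u_xy = A \cos{\left(x \right)}
So the left-hand side equals
  A \cos{\left(x \right)}
This must equal f(x, y) = 3 \cos{\left(x \right)} identically.
Matching coefficients of the independent functions:
  [\cos{\left(x \right)}]:  A = 3
Solving: A = 3.
Check against the point condition:
  u(1, 1) = 3  ⟹  A = 3  ✓
Hence u(x, y) = 3 x y.

Answer: u(x, y) = 3 x y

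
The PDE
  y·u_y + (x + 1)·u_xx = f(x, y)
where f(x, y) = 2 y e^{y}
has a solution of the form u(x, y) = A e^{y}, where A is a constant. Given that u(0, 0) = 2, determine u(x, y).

Answer: u(x, y) = 2 e^{y}

Derivation:
Substitute the ansatz u = A e^{y} into the left-hand side.
Derivatives of the ansatz:
  u_y = A e^{y}
  u_xx = 0
Term by term:
  y·u_y = A y e^{y}
  (x + 1)·u_xx = 0
So the left-hand side equals
  A y e^{y}
This must equal f(x, y) = 2 y e^{y} identically.
Matching coefficients of the independent functions:
  [y e^{y}]:  A = 2
Solving: A = 2.
Check against the point condition:
  u(0, 0) = 2  ⟹  A = 2  ✓
Hence u(x, y) = 2 e^{y}.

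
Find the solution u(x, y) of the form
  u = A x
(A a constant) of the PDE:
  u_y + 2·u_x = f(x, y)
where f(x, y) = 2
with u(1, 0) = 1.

Answer: u(x, y) = x

Derivation:
Substitute the ansatz u = A x into the left-hand side.
Derivatives of the ansatz:
  u_y = 0
  u_x = A
Term by term:
  u_y = 0
  2·u_x = 2 A
So the left-hand side equals
  2 A
This must equal f(x, y) = 2 identically.
Matching coefficients of the independent functions:
  [constant term]:  2 A = 2
Solving: A = 1.
Check against the point condition:
  u(1, 0) = 1  ⟹  A = 1  ✓
Hence u(x, y) = x.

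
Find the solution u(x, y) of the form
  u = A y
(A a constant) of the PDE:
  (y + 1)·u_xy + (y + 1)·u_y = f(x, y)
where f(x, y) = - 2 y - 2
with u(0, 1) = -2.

Substitute the ansatz u = A y into the left-hand side.
Derivatives of the ansatz:
  u_xy = 0
  u_y = A
Term by term:
  (y + 1)·u_xy = 0
  (y + 1)·u_y = A y + A
So the left-hand side equals
  A y + A
This must equal f(x, y) = - 2 y - 2 identically.
Matching coefficients of the independent functions:
  [constant term, y]:  A = -2
Solving: A = -2.
Check against the point condition:
  u(0, 1) = -2  ⟹  A = -2  ✓
Hence u(x, y) = - 2 y.

Answer: u(x, y) = - 2 y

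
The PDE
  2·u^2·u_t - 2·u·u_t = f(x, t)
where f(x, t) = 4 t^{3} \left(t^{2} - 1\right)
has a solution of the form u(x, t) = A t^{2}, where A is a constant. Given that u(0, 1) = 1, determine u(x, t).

Substitute the ansatz u = A t^{2} into the left-hand side.
Derivatives of the ansatz:
  u_t = 2 A t
Term by term:
  2·u^2·u_t = 4 A^{3} t^{5}
  -2·u·u_t = - 4 A^{2} t^{3}
So the left-hand side equals
  4 A^{3} t^{5} - 4 A^{2} t^{3}
This must equal f(x, t) identically; expanded, f = 4 t^{5} - 4 t^{3}.
Matching coefficients of the independent functions:
  [t^{3}]:  - 4 A^{2} = -4
  [t^{5}]:  4 A^{3} = 4
Solving: A = 1.
Check against the point condition:
  u(0, 1) = 1  ⟹  A = 1  ✓
Hence u(x, t) = t^{2}.

Answer: u(x, t) = t^{2}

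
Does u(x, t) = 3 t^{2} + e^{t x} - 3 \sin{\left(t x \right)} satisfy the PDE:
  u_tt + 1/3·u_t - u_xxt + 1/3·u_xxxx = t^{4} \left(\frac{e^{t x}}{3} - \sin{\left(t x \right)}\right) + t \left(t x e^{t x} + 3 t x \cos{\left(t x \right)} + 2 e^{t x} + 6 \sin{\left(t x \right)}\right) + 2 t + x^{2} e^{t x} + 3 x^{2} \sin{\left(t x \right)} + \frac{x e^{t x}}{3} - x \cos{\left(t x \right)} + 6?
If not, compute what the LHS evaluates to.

Evaluate each term of the left-hand side for u = 3 t^{2} + e^{t x} - 3 \sin{\left(t x \right)}.
Derivatives:
  u_tt = x^{2} e^{t x} + 3 x^{2} \sin{\left(t x \right)} + 6
  u_t = 6 t + x e^{t x} - 3 x \cos{\left(t x \right)}
  u_xxt = t^{2} x e^{t x} + 3 t^{2} x \cos{\left(t x \right)} + 2 t e^{t x} + 6 t \sin{\left(t x \right)}
  u_xxxx = t^{4} e^{t x} - 3 t^{4} \sin{\left(t x \right)}
Terms:
  u_tt = x^{2} e^{t x} + 3 x^{2} \sin{\left(t x \right)} + 6
  1/3·u_t = 2 t + \frac{x e^{t x}}{3} - x \cos{\left(t x \right)}
  -u_xxt = - t \left(t x e^{t x} + 3 t x \cos{\left(t x \right)} + 2 e^{t x} + 6 \sin{\left(t x \right)}\right)
  1/3·u_xxxx = t^{4} \left(\frac{e^{t x}}{3} - \sin{\left(t x \right)}\right)
Sum: LHS = t^{4} \left(\frac{e^{t x}}{3} - \sin{\left(t x \right)}\right) - t \left(t x e^{t x} + 3 t x \cos{\left(t x \right)} + 2 e^{t x} + 6 \sin{\left(t x \right)}\right) + 2 t + x^{2} e^{t x} + 3 x^{2} \sin{\left(t x \right)} + \frac{x e^{t x}}{3} - x \cos{\left(t x \right)} + 6
Given right-hand side: t^{4} \left(\frac{e^{t x}}{3} - \sin{\left(t x \right)}\right) + t \left(t x e^{t x} + 3 t x \cos{\left(t x \right)} + 2 e^{t x} + 6 \sin{\left(t x \right)}\right) + 2 t + x^{2} e^{t x} + 3 x^{2} \sin{\left(t x \right)} + \frac{x e^{t x}}{3} - x \cos{\left(t x \right)} + 6. Difference LHS − RHS = - 2 t \left(t x e^{t x} + 3 t x \cos{\left(t x \right)} + 2 e^{t x} + 6 \sin{\left(t x \right)}\right) ≠ 0, so u is not a solution.

Answer: No, the LHS evaluates to t^{4} \left(\frac{e^{t x}}{3} - \sin{\left(t x \right)}\right) - t \left(t x e^{t x} + 3 t x \cos{\left(t x \right)} + 2 e^{t x} + 6 \sin{\left(t x \right)}\right) + 2 t + x^{2} e^{t x} + 3 x^{2} \sin{\left(t x \right)} + \frac{x e^{t x}}{3} - x \cos{\left(t x \right)} + 6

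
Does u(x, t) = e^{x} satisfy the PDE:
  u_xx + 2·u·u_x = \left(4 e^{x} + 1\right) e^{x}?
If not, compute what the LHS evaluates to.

Evaluate each term of the left-hand side for u = e^{x}.
Derivatives:
  u_xx = e^{x}
  u_x = e^{x}
Terms:
  u_xx = e^{x}
  2·u·u_x = 2 e^{2 x}
Sum: LHS = \left(2 e^{x} + 1\right) e^{x}
Given right-hand side: \left(4 e^{x} + 1\right) e^{x}. Difference LHS − RHS = - 2 e^{2 x} ≠ 0, so u is not a solution.

Answer: No, the LHS evaluates to \left(2 e^{x} + 1\right) e^{x}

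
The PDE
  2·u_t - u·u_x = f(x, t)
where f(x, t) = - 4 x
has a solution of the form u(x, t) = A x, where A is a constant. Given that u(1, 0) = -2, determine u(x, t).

Answer: u(x, t) = - 2 x

Derivation:
Substitute the ansatz u = A x into the left-hand side.
Derivatives of the ansatz:
  u_t = 0
  u_x = A
Term by term:
  2·u_t = 0
  -u·u_x = - A^{2} x
So the left-hand side equals
  - A^{2} x
This must equal f(x, t) = - 4 x identically.
Matching coefficients of the independent functions:
  [x]:  - A^{2} = -4
These equations allow (A) = (-2) or (2).
Impose the point condition(s):
  u(1, 0) = -2  ⟹  A = -2
Only A = -2 satisfies everything.
Hence u(x, t) = - 2 x.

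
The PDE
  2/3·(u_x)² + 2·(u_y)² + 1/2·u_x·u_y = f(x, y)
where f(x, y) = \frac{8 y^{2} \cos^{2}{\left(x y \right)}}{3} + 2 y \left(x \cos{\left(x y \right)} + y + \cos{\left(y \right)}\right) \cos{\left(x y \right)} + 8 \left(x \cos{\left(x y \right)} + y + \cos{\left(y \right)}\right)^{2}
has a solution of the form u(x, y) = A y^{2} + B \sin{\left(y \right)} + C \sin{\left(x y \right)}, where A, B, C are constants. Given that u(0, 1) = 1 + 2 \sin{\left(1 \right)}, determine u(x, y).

Substitute the ansatz u = A y^{2} + B \sin{\left(y \right)} + C \sin{\left(x y \right)} into the left-hand side.
Derivatives of the ansatz:
  u_x = C y \cos{\left(x y \right)}
  u_y = 2 A y + B \cos{\left(y \right)} + C x \cos{\left(x y \right)}
Term by term:
  2/3·(u_x)² = \frac{2 C^{2} y^{2} \cos^{2}{\left(x y \right)}}{3}
  2·(u_y)² = 8 A^{2} y^{2} + 8 A B y \cos{\left(y \right)} + 8 A C x y \cos{\left(x y \right)} + 2 B^{2} \cos^{2}{\left(y \right)} + 4 B C x \cos{\left(y \right)} \cos{\left(x y \right)} + 2 C^{2} x^{2} \cos^{2}{\left(x y \right)}
  1/2·u_x·u_y = A C y^{2} \cos{\left(x y \right)} + \frac{B C y \cos{\left(y \right)} \cos{\left(x y \right)}}{2} + \frac{C^{2} x y \cos^{2}{\left(x y \right)}}{2}
So the left-hand side equals
  8 A^{2} y^{2} + 8 A B y \cos{\left(y \right)} + 8 A C x y \cos{\left(x y \right)} + A C y^{2} \cos{\left(x y \right)} + 2 B^{2} \cos^{2}{\left(y \right)} + 4 B C x \cos{\left(y \right)} \cos{\left(x y \right)} + \frac{B C y \cos{\left(y \right)} \cos{\left(x y \right)}}{2} + 2 C^{2} x^{2} \cos^{2}{\left(x y \right)} + \frac{C^{2} x y \cos^{2}{\left(x y \right)}}{2} + \frac{2 C^{2} y^{2} \cos^{2}{\left(x y \right)}}{3}
This must equal f(x, y) identically; expanded, f = 8 x^{2} \cos^{2}{\left(x y \right)} + 2 x y \cos^{2}{\left(x y \right)} + 16 x y \cos{\left(x y \right)} + 16 x \cos{\left(y \right)} \cos{\left(x y \right)} + \frac{8 y^{2} \cos^{2}{\left(x y \right)}}{3} + 2 y^{2} \cos{\left(x y \right)} + 8 y^{2} + 2 y \cos{\left(y \right)} \cos{\left(x y \right)} + 16 y \cos{\left(y \right)} + 8 \cos^{2}{\left(y \right)}.
Matching coefficients of the independent functions:
  [y^{2}]:  8 A^{2} = 8
  [x^{2} \cos^{2}{\left(x y \right)}]:  2 C^{2} = 8
  [y \cos{\left(y \right)}]:  8 A B = 16
  [y^{2} \cos{\left(x y \right)}]:  A C = 2
  [y^{2} \cos^{2}{\left(x y \right)}]:  \frac{2 C^{2}}{3} = \frac{8}{3}
  [x y \cos{\left(x y \right)}]:  8 A C = 16
  [x y \cos^{2}{\left(x y \right)}]:  \frac{C^{2}}{2} = 2
  [x \cos{\left(y \right)} \cos{\left(x y \right)}]:  4 B C = 16
  [y \cos{\left(y \right)} \cos{\left(x y \right)}]:  \frac{B C}{2} = 2
  [\cos^{2}{\left(y \right)}]:  2 B^{2} = 8
These equations allow (A, B, C) = (-1, -2, -2) or (1, 2, 2).
Impose the point condition(s):
  u(0, 1) = 1 + 2 \sin{\left(1 \right)}  ⟹  A + B \sin{\left(1 \right)} = 1 + 2 \sin{\left(1 \right)}
Only A = 1, B = 2, C = 2 satisfies everything.
Hence u(x, y) = y^{2} + 2 \sin{\left(y \right)} + 2 \sin{\left(x y \right)}.

Answer: u(x, y) = y^{2} + 2 \sin{\left(y \right)} + 2 \sin{\left(x y \right)}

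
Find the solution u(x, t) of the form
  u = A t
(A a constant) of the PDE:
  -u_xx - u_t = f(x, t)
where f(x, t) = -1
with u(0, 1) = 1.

Answer: u(x, t) = t

Derivation:
Substitute the ansatz u = A t into the left-hand side.
Derivatives of the ansatz:
  u_xx = 0
  u_t = A
Term by term:
  -u_xx = 0
  -u_t = - A
So the left-hand side equals
  - A
This must equal f(x, t) = -1 identically.
Matching coefficients of the independent functions:
  [constant term]:  - A = -1
Solving: A = 1.
Check against the point condition:
  u(0, 1) = 1  ⟹  A = 1  ✓
Hence u(x, t) = t.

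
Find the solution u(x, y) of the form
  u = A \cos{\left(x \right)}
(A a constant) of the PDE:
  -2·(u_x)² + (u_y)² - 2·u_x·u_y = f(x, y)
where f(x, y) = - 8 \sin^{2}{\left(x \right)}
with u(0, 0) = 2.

Substitute the ansatz u = A \cos{\left(x \right)} into the left-hand side.
Derivatives of the ansatz:
  u_x = - A \sin{\left(x \right)}
  u_y = 0
Term by term:
  -2·(u_x)² = - 2 A^{2} \sin^{2}{\left(x \right)}
  (u_y)² = 0
  -2·u_x·u_y = 0
So the left-hand side equals
  - 2 A^{2} \sin^{2}{\left(x \right)}
This must equal f(x, y) = - 8 \sin^{2}{\left(x \right)} identically.
Matching coefficients of the independent functions:
  [\sin^{2}{\left(x \right)}]:  - 2 A^{2} = -8
These equations allow (A) = (-2) or (2).
Impose the point condition(s):
  u(0, 0) = 2  ⟹  A = 2
Only A = 2 satisfies everything.
Hence u(x, y) = 2 \cos{\left(x \right)}.

Answer: u(x, y) = 2 \cos{\left(x \right)}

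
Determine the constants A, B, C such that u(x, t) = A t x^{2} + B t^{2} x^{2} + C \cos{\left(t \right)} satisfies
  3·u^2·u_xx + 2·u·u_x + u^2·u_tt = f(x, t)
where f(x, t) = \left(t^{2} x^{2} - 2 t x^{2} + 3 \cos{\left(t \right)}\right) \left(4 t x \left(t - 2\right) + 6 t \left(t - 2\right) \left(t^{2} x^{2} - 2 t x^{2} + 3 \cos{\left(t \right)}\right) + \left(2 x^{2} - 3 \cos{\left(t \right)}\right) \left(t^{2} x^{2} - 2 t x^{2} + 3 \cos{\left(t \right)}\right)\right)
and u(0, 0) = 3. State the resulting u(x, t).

Substitute the ansatz u = A t x^{2} + B t^{2} x^{2} + C \cos{\left(t \right)} into the left-hand side.
Derivatives of the ansatz:
  u_xx = 2 A t + 2 B t^{2}
  u_x = 2 A t x + 2 B t^{2} x
  u_tt = 2 B x^{2} - C \cos{\left(t \right)}
Term by term:
  3·u^2·u_xx = 6 A^{3} t^{3} x^{4} + 18 A^{2} B t^{4} x^{4} + 12 A^{2} C t^{2} x^{2} \cos{\left(t \right)} + 18 A B^{2} t^{5} x^{4} + 24 A B C t^{3} x^{2} \cos{\left(t \right)} + 6 A C^{2} t \cos^{2}{\left(t \right)} + 6 B^{3} t^{6} x^{4} + 12 B^{2} C t^{4} x^{2} \cos{\left(t \right)} + 6 B C^{2} t^{2} \cos^{2}{\left(t \right)}
  2·u·u_x = 4 A^{2} t^{2} x^{3} + 8 A B t^{3} x^{3} + 4 A C t x \cos{\left(t \right)} + 4 B^{2} t^{4} x^{3} + 4 B C t^{2} x \cos{\left(t \right)}
  u^2·u_tt = 2 A^{2} B t^{2} x^{6} - A^{2} C t^{2} x^{4} \cos{\left(t \right)} + 4 A B^{2} t^{3} x^{6} - 2 A B C t^{3} x^{4} \cos{\left(t \right)} + 4 A B C t x^{4} \cos{\left(t \right)} - 2 A C^{2} t x^{2} \cos^{2}{\left(t \right)} + 2 B^{3} t^{4} x^{6} - B^{2} C t^{4} x^{4} \cos{\left(t \right)} + 4 B^{2} C t^{2} x^{4} \cos{\left(t \right)} - 2 B C^{2} t^{2} x^{2} \cos^{2}{\left(t \right)} + 2 B C^{2} x^{2} \cos^{2}{\left(t \right)} - C^{3} \cos^{3}{\left(t \right)}
Sum these and collect like terms in the independent variables.
This must equal f(x, t) identically; expanded, f = 6 t^{6} x^{4} - 36 t^{5} x^{4} + 2 t^{4} x^{6} - 3 t^{4} x^{4} \cos{\left(t \right)} + 72 t^{4} x^{4} + 4 t^{4} x^{3} + 36 t^{4} x^{2} \cos{\left(t \right)} - 8 t^{3} x^{6} + 12 t^{3} x^{4} \cos{\left(t \right)} - 48 t^{3} x^{4} - 16 t^{3} x^{3} - 144 t^{3} x^{2} \cos{\left(t \right)} + 8 t^{2} x^{6} + 16 t^{2} x^{3} - 18 t^{2} x^{2} \cos^{2}{\left(t \right)} + 144 t^{2} x^{2} \cos{\left(t \right)} + 12 t^{2} x \cos{\left(t \right)} + 54 t^{2} \cos^{2}{\left(t \right)} - 24 t x^{4} \cos{\left(t \right)} + 36 t x^{2} \cos^{2}{\left(t \right)} - 24 t x \cos{\left(t \right)} - 108 t \cos^{2}{\left(t \right)} + 18 x^{2} \cos^{2}{\left(t \right)} - 27 \cos^{3}{\left(t \right)}.
Matching coefficients of the independent functions:
(each divided by its leading coefficient; functions giving the same equation are listed together)
  [t \cos^{2}{\left(t \right)}, t x^{2} \cos^{2}{\left(t \right)}]:  A C^{2} + 18 = 0
  [t^{2} x^{3}]:  A^{2} - 4 = 0
  [t^{2} x^{6}, t^{4} x^{4}]:  A^{2} B - 4 = 0
  [t^{2} \cos^{2}{\left(t \right)}, x^{2} \cos^{2}{\left(t \right)}, t^{2} x^{2} \cos^{2}{\left(t \right)}]:  B C^{2} - 9 = 0
  [t^{3} x^{3}]:  A B + 2 = 0
  [t^{3} x^{4}]:  A^{3} + 8 = 0
  [t^{3} x^{6}, t^{5} x^{4}]:  A B^{2} + 2 = 0
  [t^{4} x^{3}]:  B^{2} - 1 = 0
  [t^{4} x^{6}, t^{6} x^{4}]:  B^{3} - 1 = 0
  [t x \cos{\left(t \right)}]:  A C + 6 = 0
  [t x^{4} \cos{\left(t \right)}, t^{3} x^{2} \cos{\left(t \right)}, t^{3} x^{4} \cos{\left(t \right)}]:  A B C + 6 = 0
  [t^{2} x \cos{\left(t \right)}]:  B C - 3 = 0
  [t^{2} x^{2} \cos{\left(t \right)}]:  A^{2} C - 12 = 0
  [t^{2} x^{4} \cos{\left(t \right)}]:  A^{2} C - 4 B^{2} C = 0
  [t^{4} x^{2} \cos{\left(t \right)}, t^{4} x^{4} \cos{\left(t \right)}]:  B^{2} C - 3 = 0
  [\cos^{3}{\left(t \right)}]:  C^{3} - 27 = 0
Solving: A = -2, B = 1, C = 3.
Check against the point condition:
  u(0, 0) = 3  ⟹  C = 3  ✓
Hence u(x, t) = t^{2} x^{2} - 2 t x^{2} + 3 \cos{\left(t \right)}.

Answer: u(x, t) = t^{2} x^{2} - 2 t x^{2} + 3 \cos{\left(t \right)}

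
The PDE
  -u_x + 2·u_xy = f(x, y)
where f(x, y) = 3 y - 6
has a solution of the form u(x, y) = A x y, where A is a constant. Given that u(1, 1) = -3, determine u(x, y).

Substitute the ansatz u = A x y into the left-hand side.
Derivatives of the ansatz:
  u_x = A y
  u_xy = A
Term by term:
  -u_x = - A y
  2·u_xy = 2 A
So the left-hand side equals
  - A y + 2 A
This must equal f(x, y) = 3 y - 6 identically.
Matching coefficients of the independent functions:
  [constant term]:  2 A = -6
  [y]:  - A = 3
Solving: A = -3.
Check against the point condition:
  u(1, 1) = -3  ⟹  A = -3  ✓
Hence u(x, y) = - 3 x y.

Answer: u(x, y) = - 3 x y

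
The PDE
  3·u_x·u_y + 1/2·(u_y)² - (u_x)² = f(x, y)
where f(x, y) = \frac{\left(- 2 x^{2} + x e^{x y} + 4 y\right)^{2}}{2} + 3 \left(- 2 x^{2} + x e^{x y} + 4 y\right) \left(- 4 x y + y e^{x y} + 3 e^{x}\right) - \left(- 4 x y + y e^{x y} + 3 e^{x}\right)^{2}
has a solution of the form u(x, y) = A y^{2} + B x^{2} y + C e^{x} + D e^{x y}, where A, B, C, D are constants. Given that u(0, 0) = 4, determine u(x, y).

Substitute the ansatz u = A y^{2} + B x^{2} y + C e^{x} + D e^{x y} into the left-hand side.
Derivatives of the ansatz:
  u_x = 2 B x y + C e^{x} + D y e^{x y}
  u_y = 2 A y + B x^{2} + D x e^{x y}
Term by term:
  3·u_x·u_y = 12 A B x y^{2} + 6 A C y e^{x} + 6 A D y^{2} e^{x y} + 6 B^{2} x^{3} y + 3 B C x^{2} e^{x} + 9 B D x^{2} y e^{x y} + 3 C D x e^{x} e^{x y} + 3 D^{2} x y e^{2 x y}
  1/2·(u_y)² = 2 A^{2} y^{2} + 2 A B x^{2} y + 2 A D x y e^{x y} + \frac{B^{2} x^{4}}{2} + B D x^{3} e^{x y} + \frac{D^{2} x^{2} e^{2 x y}}{2}
  -(u_x)² = - 4 B^{2} x^{2} y^{2} - 4 B C x y e^{x} - 4 B D x y^{2} e^{x y} - C^{2} e^{2 x} - 2 C D y e^{x} e^{x y} - D^{2} y^{2} e^{2 x y}
So the left-hand side equals
  2 A^{2} y^{2} + 2 A B x^{2} y + 12 A B x y^{2} + 6 A C y e^{x} + 2 A D x y e^{x y} + 6 A D y^{2} e^{x y} + \frac{B^{2} x^{4}}{2} + 6 B^{2} x^{3} y - 4 B^{2} x^{2} y^{2} + 3 B C x^{2} e^{x} - 4 B C x y e^{x} + B D x^{3} e^{x y} + 9 B D x^{2} y e^{x y} - 4 B D x y^{2} e^{x y} - C^{2} e^{2 x} + 3 C D x e^{x} e^{x y} - 2 C D y e^{x} e^{x y} + \frac{D^{2} x^{2} e^{2 x y}}{2} + 3 D^{2} x y e^{2 x y} - D^{2} y^{2} e^{2 x y}
This must equal f(x, y) identically; expanded, f = 2 x^{4} + 24 x^{3} y - 2 x^{3} e^{x y} - 16 x^{2} y^{2} - 18 x^{2} y e^{x y} - 8 x^{2} y - 18 x^{2} e^{x} + \frac{x^{2} e^{2 x y}}{2} + 8 x y^{2} e^{x y} - 48 x y^{2} + 24 x y e^{x} + 3 x y e^{2 x y} + 4 x y e^{x y} + 9 x e^{x} e^{x y} - y^{2} e^{2 x y} + 12 y^{2} e^{x y} + 8 y^{2} - 6 y e^{x} e^{x y} + 36 y e^{x} - 9 e^{2 x}.
Matching coefficients of the independent functions:
(each divided by its leading coefficient; functions giving the same equation are listed together)
  [x^{4}, x^{2} y^{2}, x^{3} y]:  B^{2} - 4 = 0
  [y^{2}]:  A^{2} - 4 = 0
  [x y^{2}, x^{2} y]:  A B + 4 = 0
  [x^{2} e^{x}, x y e^{x}]:  B C + 6 = 0
  [x^{2} e^{2 x y}, y^{2} e^{2 x y}, x y e^{2 x y}]:  D^{2} - 1 = 0
  [x^{3} e^{x y}, x y^{2} e^{x y}, x^{2} y e^{x y}]:  B D + 2 = 0
  [y e^{x}]:  A C - 6 = 0
  [y^{2} e^{x y}, x y e^{x y}]:  A D - 2 = 0
  [x e^{x} e^{x y}, y e^{x} e^{x y}]:  C D - 3 = 0
  [e^{2 x}]:  C^{2} - 9 = 0
These equations allow (A, B, C, D) = (-2, 2, -3, -1) or (2, -2, 3, 1).
Impose the point condition(s):
  u(0, 0) = 4  ⟹  C + D = 4
Only A = 2, B = -2, C = 3, D = 1 satisfies everything.
Hence u(x, y) = - 2 x^{2} y + 2 y^{2} + 3 e^{x} + e^{x y}.

Answer: u(x, y) = - 2 x^{2} y + 2 y^{2} + 3 e^{x} + e^{x y}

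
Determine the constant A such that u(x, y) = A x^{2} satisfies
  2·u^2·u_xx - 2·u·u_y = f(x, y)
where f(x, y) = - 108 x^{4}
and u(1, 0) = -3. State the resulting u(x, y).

Answer: u(x, y) = - 3 x^{2}

Derivation:
Substitute the ansatz u = A x^{2} into the left-hand side.
Derivatives of the ansatz:
  u_xx = 2 A
  u_y = 0
Term by term:
  2·u^2·u_xx = 4 A^{3} x^{4}
  -2·u·u_y = 0
So the left-hand side equals
  4 A^{3} x^{4}
This must equal f(x, y) = - 108 x^{4} identically.
Matching coefficients of the independent functions:
  [x^{4}]:  4 A^{3} = -108
Solving: A = -3.
Check against the point condition:
  u(1, 0) = -3  ⟹  A = -3  ✓
Hence u(x, y) = - 3 x^{2}.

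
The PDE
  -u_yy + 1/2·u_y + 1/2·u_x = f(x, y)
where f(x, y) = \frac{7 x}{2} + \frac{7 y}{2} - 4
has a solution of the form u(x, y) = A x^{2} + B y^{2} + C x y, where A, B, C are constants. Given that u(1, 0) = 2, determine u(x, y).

Answer: u(x, y) = 2 x^{2} + 3 x y + 2 y^{2}

Derivation:
Substitute the ansatz u = A x^{2} + B y^{2} + C x y into the left-hand side.
Derivatives of the ansatz:
  u_yy = 2 B
  u_y = 2 B y + C x
  u_x = 2 A x + C y
Term by term:
  -u_yy = - 2 B
  1/2·u_y = B y + \frac{C x}{2}
  1/2·u_x = A x + \frac{C y}{2}
So the left-hand side equals
  A x + B y - 2 B + \frac{C x}{2} + \frac{C y}{2}
This must equal f(x, y) = \frac{7 x}{2} + \frac{7 y}{2} - 4 identically.
Matching coefficients of the independent functions:
  [constant term]:  - 2 B = -4
  [x]:  A + \frac{C}{2} = \frac{7}{2}
  [y]:  B + \frac{C}{2} = \frac{7}{2}
Solving: A = 2, B = 2, C = 3.
Check against the point condition:
  u(1, 0) = 2  ⟹  A = 2  ✓
Hence u(x, y) = 2 x^{2} + 3 x y + 2 y^{2}.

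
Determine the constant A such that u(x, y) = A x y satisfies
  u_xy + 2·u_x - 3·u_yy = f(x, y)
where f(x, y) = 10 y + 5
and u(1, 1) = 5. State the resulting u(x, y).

Substitute the ansatz u = A x y into the left-hand side.
Derivatives of the ansatz:
  u_xy = A
  u_x = A y
  u_yy = 0
Term by term:
  u_xy = A
  2·u_x = 2 A y
  -3·u_yy = 0
So the left-hand side equals
  2 A y + A
This must equal f(x, y) = 10 y + 5 identically.
Matching coefficients of the independent functions:
  [constant term]:  A = 5
  [y]:  2 A = 10
Solving: A = 5.
Check against the point condition:
  u(1, 1) = 5  ⟹  A = 5  ✓
Hence u(x, y) = 5 x y.

Answer: u(x, y) = 5 x y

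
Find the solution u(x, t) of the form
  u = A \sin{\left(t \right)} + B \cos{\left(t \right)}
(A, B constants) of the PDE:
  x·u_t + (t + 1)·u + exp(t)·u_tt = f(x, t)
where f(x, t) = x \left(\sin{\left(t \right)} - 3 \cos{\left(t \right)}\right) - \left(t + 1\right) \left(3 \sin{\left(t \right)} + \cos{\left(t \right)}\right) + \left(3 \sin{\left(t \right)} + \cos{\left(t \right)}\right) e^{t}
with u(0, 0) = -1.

Answer: u(x, t) = - 3 \sin{\left(t \right)} - \cos{\left(t \right)}

Derivation:
Substitute the ansatz u = A \sin{\left(t \right)} + B \cos{\left(t \right)} into the left-hand side.
Derivatives of the ansatz:
  u_t = A \cos{\left(t \right)} - B \sin{\left(t \right)}
  u_tt = - A \sin{\left(t \right)} - B \cos{\left(t \right)}
Term by term:
  x·u_t = A x \cos{\left(t \right)} - B x \sin{\left(t \right)}
  (t + 1)·u = A t \sin{\left(t \right)} + A \sin{\left(t \right)} + B t \cos{\left(t \right)} + B \cos{\left(t \right)}
  exp(t)·u_tt = - A e^{t} \sin{\left(t \right)} - B e^{t} \cos{\left(t \right)}
So the left-hand side equals
  A t \sin{\left(t \right)} + A x \cos{\left(t \right)} - A e^{t} \sin{\left(t \right)} + A \sin{\left(t \right)} + B t \cos{\left(t \right)} - B x \sin{\left(t \right)} - B e^{t} \cos{\left(t \right)} + B \cos{\left(t \right)}
This must equal f(x, t) identically; expanded, f = - 3 t \sin{\left(t \right)} - t \cos{\left(t \right)} + x \sin{\left(t \right)} - 3 x \cos{\left(t \right)} + 3 e^{t} \sin{\left(t \right)} + e^{t} \cos{\left(t \right)} - 3 \sin{\left(t \right)} - \cos{\left(t \right)}.
Matching coefficients of the independent functions:
  [t \sin{\left(t \right)}, x \cos{\left(t \right)}, \sin{\left(t \right)}]:  A = -3
  [t \cos{\left(t \right)}, \cos{\left(t \right)}]:  B = -1
  [x \sin{\left(t \right)}, e^{t} \cos{\left(t \right)}]:  - B = 1
  [e^{t} \sin{\left(t \right)}]:  - A = 3
Solving: A = -3, B = -1.
Check against the point condition:
  u(0, 0) = -1  ⟹  B = -1  ✓
Hence u(x, t) = - 3 \sin{\left(t \right)} - \cos{\left(t \right)}.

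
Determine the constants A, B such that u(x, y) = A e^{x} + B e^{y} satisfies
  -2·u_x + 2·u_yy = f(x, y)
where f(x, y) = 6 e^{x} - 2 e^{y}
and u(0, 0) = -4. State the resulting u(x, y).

Substitute the ansatz u = A e^{x} + B e^{y} into the left-hand side.
Derivatives of the ansatz:
  u_x = A e^{x}
  u_yy = B e^{y}
Term by term:
  -2·u_x = - 2 A e^{x}
  2·u_yy = 2 B e^{y}
So the left-hand side equals
  - 2 A e^{x} + 2 B e^{y}
This must equal f(x, y) = 6 e^{x} - 2 e^{y} identically.
Matching coefficients of the independent functions:
  [e^{x}]:  - 2 A = 6
  [e^{y}]:  2 B = -2
Solving: A = -3, B = -1.
Check against the point condition:
  u(0, 0) = -4  ⟹  A + B = -4  ✓
Hence u(x, y) = - 3 e^{x} - e^{y}.

Answer: u(x, y) = - 3 e^{x} - e^{y}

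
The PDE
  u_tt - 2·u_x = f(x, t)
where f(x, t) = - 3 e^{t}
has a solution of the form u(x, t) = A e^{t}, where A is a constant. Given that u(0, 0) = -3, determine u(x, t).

Substitute the ansatz u = A e^{t} into the left-hand side.
Derivatives of the ansatz:
  u_tt = A e^{t}
  u_x = 0
Term by term:
  u_tt = A e^{t}
  -2·u_x = 0
So the left-hand side equals
  A e^{t}
This must equal f(x, t) = - 3 e^{t} identically.
Matching coefficients of the independent functions:
  [e^{t}]:  A = -3
Solving: A = -3.
Check against the point condition:
  u(0, 0) = -3  ⟹  A = -3  ✓
Hence u(x, t) = - 3 e^{t}.

Answer: u(x, t) = - 3 e^{t}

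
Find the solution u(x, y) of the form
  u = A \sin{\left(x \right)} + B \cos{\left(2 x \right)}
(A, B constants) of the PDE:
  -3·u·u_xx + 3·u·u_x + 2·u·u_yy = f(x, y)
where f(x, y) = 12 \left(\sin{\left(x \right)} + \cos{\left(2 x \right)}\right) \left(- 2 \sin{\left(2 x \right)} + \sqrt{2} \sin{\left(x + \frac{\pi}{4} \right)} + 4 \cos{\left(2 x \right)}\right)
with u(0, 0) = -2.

Substitute the ansatz u = A \sin{\left(x \right)} + B \cos{\left(2 x \right)} into the left-hand side.
Derivatives of the ansatz:
  u_xx = - A \sin{\left(x \right)} - 4 B \cos{\left(2 x \right)}
  u_x = A \cos{\left(x \right)} - 2 B \sin{\left(2 x \right)}
  u_yy = 0
Term by term:
  -3·u·u_xx = 3 A^{2} \sin^{2}{\left(x \right)} + 15 A B \sin{\left(x \right)} \cos{\left(2 x \right)} + 12 B^{2} \cos^{2}{\left(2 x \right)}
  3·u·u_x = 3 A^{2} \sin{\left(x \right)} \cos{\left(x \right)} - 6 A B \sin{\left(x \right)} \sin{\left(2 x \right)} + 3 A B \cos{\left(x \right)} \cos{\left(2 x \right)} - 6 B^{2} \sin{\left(2 x \right)} \cos{\left(2 x \right)}
  2·u·u_yy = 0
So the left-hand side equals
  3 A^{2} \sin^{2}{\left(x \right)} + 3 A^{2} \sin{\left(x \right)} \cos{\left(x \right)} - 6 A B \sin{\left(x \right)} \sin{\left(2 x \right)} + 15 A B \sin{\left(x \right)} \cos{\left(2 x \right)} + 3 A B \cos{\left(x \right)} \cos{\left(2 x \right)} - 6 B^{2} \sin{\left(2 x \right)} \cos{\left(2 x \right)} + 12 B^{2} \cos^{2}{\left(2 x \right)}
This must equal f(x, y) identically; expanded, f = 12 \sin^{2}{\left(x \right)} - 24 \sin{\left(x \right)} \sin{\left(2 x \right)} + 12 \sin{\left(x \right)} \cos{\left(x \right)} + 60 \sin{\left(x \right)} \cos{\left(2 x \right)} - 24 \sin{\left(2 x \right)} \cos{\left(2 x \right)} + 12 \cos{\left(x \right)} \cos{\left(2 x \right)} + 48 \cos^{2}{\left(2 x \right)}.
Matching coefficients of the independent functions:
  [\sin{\left(x \right)} \sin{\left(2 x \right)}]:  - 6 A B = -24
  [\sin{\left(x \right)} \cos{\left(x \right)}, \sin^{2}{\left(x \right)}]:  3 A^{2} = 12
  [\sin{\left(x \right)} \cos{\left(2 x \right)}]:  15 A B = 60
  [\sin{\left(2 x \right)} \cos{\left(2 x \right)}]:  - 6 B^{2} = -24
  [\cos{\left(x \right)} \cos{\left(2 x \right)}]:  3 A B = 12
  [\cos^{2}{\left(2 x \right)}]:  12 B^{2} = 48
These equations allow (A, B) = (-2, -2) or (2, 2).
Impose the point condition(s):
  u(0, 0) = -2  ⟹  B = -2
Only A = -2, B = -2 satisfies everything.
Hence u(x, y) = - 2 \sin{\left(x \right)} - 2 \cos{\left(2 x \right)}.

Answer: u(x, y) = - 2 \sin{\left(x \right)} - 2 \cos{\left(2 x \right)}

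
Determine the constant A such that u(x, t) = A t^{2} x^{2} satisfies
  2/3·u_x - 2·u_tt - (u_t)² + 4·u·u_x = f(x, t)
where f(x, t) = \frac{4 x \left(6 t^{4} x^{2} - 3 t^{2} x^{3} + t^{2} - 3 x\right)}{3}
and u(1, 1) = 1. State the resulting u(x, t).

Substitute the ansatz u = A t^{2} x^{2} into the left-hand side.
Derivatives of the ansatz:
  u_x = 2 A t^{2} x
  u_tt = 2 A x^{2}
  u_t = 2 A t x^{2}
Term by term:
  2/3·u_x = \frac{4 A t^{2} x}{3}
  -2·u_tt = - 4 A x^{2}
  -(u_t)² = - 4 A^{2} t^{2} x^{4}
  4·u·u_x = 8 A^{2} t^{4} x^{3}
So the left-hand side equals
  8 A^{2} t^{4} x^{3} - 4 A^{2} t^{2} x^{4} + \frac{4 A t^{2} x}{3} - 4 A x^{2}
This must equal f(x, t) identically; expanded, f = 8 t^{4} x^{3} - 4 t^{2} x^{4} + \frac{4 t^{2} x}{3} - 4 x^{2}.
Matching coefficients of the independent functions:
  [x^{2}]:  - 4 A = -4
  [t^{2} x]:  \frac{4 A}{3} = \frac{4}{3}
  [t^{2} x^{4}]:  - 4 A^{2} = -4
  [t^{4} x^{3}]:  8 A^{2} = 8
Solving: A = 1.
Check against the point condition:
  u(1, 1) = 1  ⟹  A = 1  ✓
Hence u(x, t) = t^{2} x^{2}.

Answer: u(x, t) = t^{2} x^{2}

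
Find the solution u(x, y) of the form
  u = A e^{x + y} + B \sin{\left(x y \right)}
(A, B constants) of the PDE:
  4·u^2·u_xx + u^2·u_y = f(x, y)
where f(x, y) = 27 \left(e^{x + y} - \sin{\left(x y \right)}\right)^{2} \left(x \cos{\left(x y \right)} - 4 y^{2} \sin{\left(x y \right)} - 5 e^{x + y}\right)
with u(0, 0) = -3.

Substitute the ansatz u = A e^{x + y} + B \sin{\left(x y \right)} into the left-hand side.
Derivatives of the ansatz:
  u_xx = A e^{x} e^{y} - B y^{2} \sin{\left(x y \right)}
  u_y = A e^{x} e^{y} + B x \cos{\left(x y \right)}
Term by term:
  4·u^2·u_xx = 4 A^{3} e^{3 x} e^{3 y} - 4 A^{2} B y^{2} e^{2 x} e^{2 y} \sin{\left(x y \right)} + 8 A^{2} B e^{2 x} e^{2 y} \sin{\left(x y \right)} - 8 A B^{2} y^{2} e^{x} e^{y} \sin^{2}{\left(x y \right)} + 4 A B^{2} e^{x} e^{y} \sin^{2}{\left(x y \right)} - 4 B^{3} y^{2} \sin^{3}{\left(x y \right)}
  u^2·u_y = A^{3} e^{3 x} e^{3 y} + A^{2} B x e^{2 x} e^{2 y} \cos{\left(x y \right)} + 2 A^{2} B e^{2 x} e^{2 y} \sin{\left(x y \right)} + 2 A B^{2} x e^{x} e^{y} \sin{\left(x y \right)} \cos{\left(x y \right)} + A B^{2} e^{x} e^{y} \sin^{2}{\left(x y \right)} + B^{3} x \sin^{2}{\left(x y \right)} \cos{\left(x y \right)}
So the left-hand side equals
  5 A^{3} e^{3 x} e^{3 y} + A^{2} B x e^{2 x} e^{2 y} \cos{\left(x y \right)} - 4 A^{2} B y^{2} e^{2 x} e^{2 y} \sin{\left(x y \right)} + 10 A^{2} B e^{2 x} e^{2 y} \sin{\left(x y \right)} + 2 A B^{2} x e^{x} e^{y} \sin{\left(x y \right)} \cos{\left(x y \right)} - 8 A B^{2} y^{2} e^{x} e^{y} \sin^{2}{\left(x y \right)} + 5 A B^{2} e^{x} e^{y} \sin^{2}{\left(x y \right)} + B^{3} x \sin^{2}{\left(x y \right)} \cos{\left(x y \right)} - 4 B^{3} y^{2} \sin^{3}{\left(x y \right)}
This must equal f(x, y) identically; expanded, f = 27 x e^{2 x} e^{2 y} \cos{\left(x y \right)} - 54 x e^{x} e^{y} \sin{\left(x y \right)} \cos{\left(x y \right)} + 27 x \sin^{2}{\left(x y \right)} \cos{\left(x y \right)} - 108 y^{2} e^{2 x} e^{2 y} \sin{\left(x y \right)} + 216 y^{2} e^{x} e^{y} \sin^{2}{\left(x y \right)} - 108 y^{2} \sin^{3}{\left(x y \right)} - 135 e^{3 x} e^{3 y} + 270 e^{2 x} e^{2 y} \sin{\left(x y \right)} - 135 e^{x} e^{y} \sin^{2}{\left(x y \right)}.
Matching coefficients of the independent functions:
  [y^{2} \sin^{3}{\left(x y \right)}]:  - 4 B^{3} = -108
  [e^{3 x} e^{3 y}]:  5 A^{3} = -135
  [x \sin^{2}{\left(x y \right)} \cos{\left(x y \right)}]:  B^{3} = 27
  [e^{x} e^{y} \sin^{2}{\left(x y \right)}]:  5 A B^{2} = -135
  [e^{2 x} e^{2 y} \sin{\left(x y \right)}]:  10 A^{2} B = 270
  [x e^{2 x} e^{2 y} \cos{\left(x y \right)}]:  A^{2} B = 27
  [y^{2} e^{x} e^{y} \sin^{2}{\left(x y \right)}]:  - 8 A B^{2} = 216
  [y^{2} e^{2 x} e^{2 y} \sin{\left(x y \right)}]:  - 4 A^{2} B = -108
  [x e^{x} e^{y} \sin{\left(x y \right)} \cos{\left(x y \right)}]:  2 A B^{2} = -54
Solving: A = -3, B = 3.
Check against the point condition:
  u(0, 0) = -3  ⟹  A = -3  ✓
Hence u(x, y) = - 3 e^{x + y} + 3 \sin{\left(x y \right)}.

Answer: u(x, y) = - 3 e^{x + y} + 3 \sin{\left(x y \right)}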